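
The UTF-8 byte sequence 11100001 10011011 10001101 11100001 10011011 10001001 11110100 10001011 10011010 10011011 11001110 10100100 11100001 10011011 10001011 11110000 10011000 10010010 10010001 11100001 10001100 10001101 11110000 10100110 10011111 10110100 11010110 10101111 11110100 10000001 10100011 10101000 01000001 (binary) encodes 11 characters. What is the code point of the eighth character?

Offset 0: leading byte 0xE1 = 11100001 → 3-byte char #1 = E1 9B 8D.
Offset 3: leading byte 0xE1 = 11100001 → 3-byte char #2 = E1 9B 89.
Offset 6: leading byte 0xF4 = 11110100 → 4-byte char #3 = F4 8B 9A 9B.
Offset 10: leading byte 0xCE = 11001110 → 2-byte char #4 = CE A4.
Offset 12: leading byte 0xE1 = 11100001 → 3-byte char #5 = E1 9B 8B.
Offset 15: leading byte 0xF0 = 11110000 → 4-byte char #6 = F0 98 92 91.
Offset 19: leading byte 0xE1 = 11100001 → 3-byte char #7 = E1 8C 8D.
Offset 22: leading byte 0xF0 = 11110000 → 4-byte char #8 = F0 A6 9F B4.
Leading byte 0xF0 = 11110000 matches 11110xxx → 4-byte sequence.
Byte 1: 0xF0 = 11110000, payload 000 (3 bits).
Byte 2: 0xA6 = 10100110 (10xxxxxx ✓), payload 100110.
Byte 3: 0x9F = 10011111 (10xxxxxx ✓), payload 011111.
Byte 4: 0xB4 = 10110100 (10xxxxxx ✓), payload 110100.
Concatenate: 000100110011111110100 = 0x267F4 (21 bits → U+267F4).

U+267F4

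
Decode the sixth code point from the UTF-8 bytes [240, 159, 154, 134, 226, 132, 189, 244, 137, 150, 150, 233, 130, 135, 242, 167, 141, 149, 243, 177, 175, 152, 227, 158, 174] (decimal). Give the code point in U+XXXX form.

U+F1BD8

Offset 0: leading byte 0xF0 = 11110000 → 4-byte char #1 = F0 9F 9A 86.
Offset 4: leading byte 0xE2 = 11100010 → 3-byte char #2 = E2 84 BD.
Offset 7: leading byte 0xF4 = 11110100 → 4-byte char #3 = F4 89 96 96.
Offset 11: leading byte 0xE9 = 11101001 → 3-byte char #4 = E9 82 87.
Offset 14: leading byte 0xF2 = 11110010 → 4-byte char #5 = F2 A7 8D 95.
Offset 18: leading byte 0xF3 = 11110011 → 4-byte char #6 = F3 B1 AF 98.
Leading byte 0xF3 = 11110011 matches 11110xxx → 4-byte sequence.
Byte 1: 0xF3 = 11110011, payload 011 (3 bits).
Byte 2: 0xB1 = 10110001 (10xxxxxx ✓), payload 110001.
Byte 3: 0xAF = 10101111 (10xxxxxx ✓), payload 101111.
Byte 4: 0x98 = 10011000 (10xxxxxx ✓), payload 011000.
Concatenate: 011110001101111011000 = 0xF1BD8 (21 bits → U+F1BD8).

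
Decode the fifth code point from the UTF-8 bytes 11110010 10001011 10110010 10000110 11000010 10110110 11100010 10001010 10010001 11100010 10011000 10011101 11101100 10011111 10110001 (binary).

U+C7F1

Offset 0: leading byte 0xF2 = 11110010 → 4-byte char #1 = F2 8B B2 86.
Offset 4: leading byte 0xC2 = 11000010 → 2-byte char #2 = C2 B6.
Offset 6: leading byte 0xE2 = 11100010 → 3-byte char #3 = E2 8A 91.
Offset 9: leading byte 0xE2 = 11100010 → 3-byte char #4 = E2 98 9D.
Offset 12: leading byte 0xEC = 11101100 → 3-byte char #5 = EC 9F B1.
Leading byte 0xEC = 11101100 matches 1110xxxx → 3-byte sequence.
Byte 1: 0xEC = 11101100, payload 1100 (4 bits).
Byte 2: 0x9F = 10011111 (10xxxxxx ✓), payload 011111.
Byte 3: 0xB1 = 10110001 (10xxxxxx ✓), payload 110001.
Concatenate: 1100011111110001 = 0xC7F1 (16 bits → U+C7F1).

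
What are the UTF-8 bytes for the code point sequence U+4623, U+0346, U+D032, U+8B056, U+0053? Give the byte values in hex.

E4 98 A3 CD 86 ED 80 B2 F2 8B 81 96 53

U+4623: 3-byte form → E4 98 A3.
U+0346: 2-byte form → CD 86.
U+D032: 3-byte form → ED 80 B2.
U+8B056: 4-byte form → F2 8B 81 96.
U+0053: 1-byte form → 53.
Concatenated (13 bytes): E4 98 A3 CD 86 ED 80 B2 F2 8B 81 96 53.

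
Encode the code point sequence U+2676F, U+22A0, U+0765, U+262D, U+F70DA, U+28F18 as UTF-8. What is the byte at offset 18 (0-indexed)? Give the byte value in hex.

0xBC

U+2676F → 4-byte form F0 A6 9D AF at offsets 0–3.
U+22A0 → 3-byte form E2 8A A0 at offsets 4–6.
U+0765 → 2-byte form DD A5 at offsets 7–8.
U+262D → 3-byte form E2 98 AD at offsets 9–11.
U+F70DA → 4-byte form F3 B7 83 9A at offsets 12–15.
U+28F18 → 4-byte form F0 A8 BC 98 at offsets 16–19.
Offset 18 falls in char 6's range; it's byte 3 of F0 A8 BC 98 = 0xBC.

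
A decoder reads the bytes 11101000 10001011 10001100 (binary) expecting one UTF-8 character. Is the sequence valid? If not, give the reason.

Leading byte 0xE8 = 11101000 → 3-byte form.
Continuation bytes 0x8B=10001011, 0x8C=10001100 all match 10xxxxxx.
Decoded value 0x82CC is ≥ 0x800 (shortest form) and not a surrogate.

valid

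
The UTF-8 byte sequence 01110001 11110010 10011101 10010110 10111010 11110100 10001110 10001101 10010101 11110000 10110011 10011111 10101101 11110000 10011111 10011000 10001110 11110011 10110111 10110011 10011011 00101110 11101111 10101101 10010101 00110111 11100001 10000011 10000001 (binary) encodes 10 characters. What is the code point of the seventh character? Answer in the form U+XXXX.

Offset 0: leading byte 0x71 = 01110001 → 1-byte char #1 = 71.
Offset 1: leading byte 0xF2 = 11110010 → 4-byte char #2 = F2 9D 96 BA.
Offset 5: leading byte 0xF4 = 11110100 → 4-byte char #3 = F4 8E 8D 95.
Offset 9: leading byte 0xF0 = 11110000 → 4-byte char #4 = F0 B3 9F AD.
Offset 13: leading byte 0xF0 = 11110000 → 4-byte char #5 = F0 9F 98 8E.
Offset 17: leading byte 0xF3 = 11110011 → 4-byte char #6 = F3 B7 B3 9B.
Offset 21: leading byte 0x2E = 00101110 → 1-byte char #7 = 2E.
Leading byte 0x2E = 00101110 matches 0xxxxxxx → 1-byte sequence.
Byte 1: 0x2E = 00101110, payload 0101110 (7 bits).
Concatenate: 0101110 = 0x2E (7 bits → U+002E).

U+002E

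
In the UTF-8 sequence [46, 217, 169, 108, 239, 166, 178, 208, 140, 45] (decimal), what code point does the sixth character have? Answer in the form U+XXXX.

U+002D

Offset 0: leading byte 0x2E = 00101110 → 1-byte char #1 = 2E.
Offset 1: leading byte 0xD9 = 11011001 → 2-byte char #2 = D9 A9.
Offset 3: leading byte 0x6C = 01101100 → 1-byte char #3 = 6C.
Offset 4: leading byte 0xEF = 11101111 → 3-byte char #4 = EF A6 B2.
Offset 7: leading byte 0xD0 = 11010000 → 2-byte char #5 = D0 8C.
Offset 9: leading byte 0x2D = 00101101 → 1-byte char #6 = 2D.
Leading byte 0x2D = 00101101 matches 0xxxxxxx → 1-byte sequence.
Byte 1: 0x2D = 00101101, payload 0101101 (7 bits).
Concatenate: 0101101 = 0x2D (7 bits → U+002D).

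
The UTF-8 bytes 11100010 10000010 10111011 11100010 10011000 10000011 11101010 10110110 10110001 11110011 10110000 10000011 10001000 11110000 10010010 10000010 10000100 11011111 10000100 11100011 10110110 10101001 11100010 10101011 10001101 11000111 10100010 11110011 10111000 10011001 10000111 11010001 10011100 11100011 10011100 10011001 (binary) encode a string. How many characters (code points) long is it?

Byte at offset 0: 0xE2 = 11100010 → 3-byte char (#1). Advance 3.
Byte at offset 3: 0xE2 = 11100010 → 3-byte char (#2). Advance 3.
Byte at offset 6: 0xEA = 11101010 → 3-byte char (#3). Advance 3.
Byte at offset 9: 0xF3 = 11110011 → 4-byte char (#4). Advance 4.
Byte at offset 13: 0xF0 = 11110000 → 4-byte char (#5). Advance 4.
Byte at offset 17: 0xDF = 11011111 → 2-byte char (#6). Advance 2.
Byte at offset 19: 0xE3 = 11100011 → 3-byte char (#7). Advance 3.
Byte at offset 22: 0xE2 = 11100010 → 3-byte char (#8). Advance 3.
Byte at offset 25: 0xC7 = 11000111 → 2-byte char (#9). Advance 2.
Byte at offset 27: 0xF3 = 11110011 → 4-byte char (#10). Advance 4.
Byte at offset 31: 0xD1 = 11010001 → 2-byte char (#11). Advance 2.
Byte at offset 33: 0xE3 = 11100011 → 3-byte char (#12). Advance 3.
Reached end at offset 36 after 12 code points.

12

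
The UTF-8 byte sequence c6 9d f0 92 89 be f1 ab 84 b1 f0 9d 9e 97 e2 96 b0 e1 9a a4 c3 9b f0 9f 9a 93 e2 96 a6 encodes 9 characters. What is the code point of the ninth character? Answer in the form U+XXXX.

Offset 0: leading byte 0xC6 = 11000110 → 2-byte char #1 = C6 9D.
Offset 2: leading byte 0xF0 = 11110000 → 4-byte char #2 = F0 92 89 BE.
Offset 6: leading byte 0xF1 = 11110001 → 4-byte char #3 = F1 AB 84 B1.
Offset 10: leading byte 0xF0 = 11110000 → 4-byte char #4 = F0 9D 9E 97.
Offset 14: leading byte 0xE2 = 11100010 → 3-byte char #5 = E2 96 B0.
Offset 17: leading byte 0xE1 = 11100001 → 3-byte char #6 = E1 9A A4.
Offset 20: leading byte 0xC3 = 11000011 → 2-byte char #7 = C3 9B.
Offset 22: leading byte 0xF0 = 11110000 → 4-byte char #8 = F0 9F 9A 93.
Offset 26: leading byte 0xE2 = 11100010 → 3-byte char #9 = E2 96 A6.
Leading byte 0xE2 = 11100010 matches 1110xxxx → 3-byte sequence.
Byte 1: 0xE2 = 11100010, payload 0010 (4 bits).
Byte 2: 0x96 = 10010110 (10xxxxxx ✓), payload 010110.
Byte 3: 0xA6 = 10100110 (10xxxxxx ✓), payload 100110.
Concatenate: 0010010110100110 = 0x25A6 (16 bits → U+25A6).

U+25A6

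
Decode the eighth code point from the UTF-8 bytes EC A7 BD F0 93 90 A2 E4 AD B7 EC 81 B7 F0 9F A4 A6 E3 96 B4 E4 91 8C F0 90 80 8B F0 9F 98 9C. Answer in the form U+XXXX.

U+1000B

Offset 0: leading byte 0xEC = 11101100 → 3-byte char #1 = EC A7 BD.
Offset 3: leading byte 0xF0 = 11110000 → 4-byte char #2 = F0 93 90 A2.
Offset 7: leading byte 0xE4 = 11100100 → 3-byte char #3 = E4 AD B7.
Offset 10: leading byte 0xEC = 11101100 → 3-byte char #4 = EC 81 B7.
Offset 13: leading byte 0xF0 = 11110000 → 4-byte char #5 = F0 9F A4 A6.
Offset 17: leading byte 0xE3 = 11100011 → 3-byte char #6 = E3 96 B4.
Offset 20: leading byte 0xE4 = 11100100 → 3-byte char #7 = E4 91 8C.
Offset 23: leading byte 0xF0 = 11110000 → 4-byte char #8 = F0 90 80 8B.
Leading byte 0xF0 = 11110000 matches 11110xxx → 4-byte sequence.
Byte 1: 0xF0 = 11110000, payload 000 (3 bits).
Byte 2: 0x90 = 10010000 (10xxxxxx ✓), payload 010000.
Byte 3: 0x80 = 10000000 (10xxxxxx ✓), payload 000000.
Byte 4: 0x8B = 10001011 (10xxxxxx ✓), payload 001011.
Concatenate: 000010000000000001011 = 0x1000B (21 bits → U+1000B).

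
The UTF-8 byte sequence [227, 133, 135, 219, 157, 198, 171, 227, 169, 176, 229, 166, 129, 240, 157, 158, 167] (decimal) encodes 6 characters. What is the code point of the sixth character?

Offset 0: leading byte 0xE3 = 11100011 → 3-byte char #1 = E3 85 87.
Offset 3: leading byte 0xDB = 11011011 → 2-byte char #2 = DB 9D.
Offset 5: leading byte 0xC6 = 11000110 → 2-byte char #3 = C6 AB.
Offset 7: leading byte 0xE3 = 11100011 → 3-byte char #4 = E3 A9 B0.
Offset 10: leading byte 0xE5 = 11100101 → 3-byte char #5 = E5 A6 81.
Offset 13: leading byte 0xF0 = 11110000 → 4-byte char #6 = F0 9D 9E A7.
Leading byte 0xF0 = 11110000 matches 11110xxx → 4-byte sequence.
Byte 1: 0xF0 = 11110000, payload 000 (3 bits).
Byte 2: 0x9D = 10011101 (10xxxxxx ✓), payload 011101.
Byte 3: 0x9E = 10011110 (10xxxxxx ✓), payload 011110.
Byte 4: 0xA7 = 10100111 (10xxxxxx ✓), payload 100111.
Concatenate: 000011101011110100111 = 0x1D7A7 (21 bits → U+1D7A7).

U+1D7A7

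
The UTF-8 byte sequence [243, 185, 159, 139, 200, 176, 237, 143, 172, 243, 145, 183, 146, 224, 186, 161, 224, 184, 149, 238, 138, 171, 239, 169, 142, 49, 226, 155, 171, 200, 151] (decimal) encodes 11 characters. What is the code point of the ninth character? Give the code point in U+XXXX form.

Offset 0: leading byte 0xF3 = 11110011 → 4-byte char #1 = F3 B9 9F 8B.
Offset 4: leading byte 0xC8 = 11001000 → 2-byte char #2 = C8 B0.
Offset 6: leading byte 0xED = 11101101 → 3-byte char #3 = ED 8F AC.
Offset 9: leading byte 0xF3 = 11110011 → 4-byte char #4 = F3 91 B7 92.
Offset 13: leading byte 0xE0 = 11100000 → 3-byte char #5 = E0 BA A1.
Offset 16: leading byte 0xE0 = 11100000 → 3-byte char #6 = E0 B8 95.
Offset 19: leading byte 0xEE = 11101110 → 3-byte char #7 = EE 8A AB.
Offset 22: leading byte 0xEF = 11101111 → 3-byte char #8 = EF A9 8E.
Offset 25: leading byte 0x31 = 00110001 → 1-byte char #9 = 31.
Leading byte 0x31 = 00110001 matches 0xxxxxxx → 1-byte sequence.
Byte 1: 0x31 = 00110001, payload 0110001 (7 bits).
Concatenate: 0110001 = 0x31 (7 bits → U+0031).

U+0031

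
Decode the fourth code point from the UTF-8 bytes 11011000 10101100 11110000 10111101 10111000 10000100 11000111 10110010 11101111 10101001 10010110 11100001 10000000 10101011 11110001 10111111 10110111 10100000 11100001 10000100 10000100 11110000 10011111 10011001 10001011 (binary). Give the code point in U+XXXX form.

Offset 0: leading byte 0xD8 = 11011000 → 2-byte char #1 = D8 AC.
Offset 2: leading byte 0xF0 = 11110000 → 4-byte char #2 = F0 BD B8 84.
Offset 6: leading byte 0xC7 = 11000111 → 2-byte char #3 = C7 B2.
Offset 8: leading byte 0xEF = 11101111 → 3-byte char #4 = EF A9 96.
Leading byte 0xEF = 11101111 matches 1110xxxx → 3-byte sequence.
Byte 1: 0xEF = 11101111, payload 1111 (4 bits).
Byte 2: 0xA9 = 10101001 (10xxxxxx ✓), payload 101001.
Byte 3: 0x96 = 10010110 (10xxxxxx ✓), payload 010110.
Concatenate: 1111101001010110 = 0xFA56 (16 bits → U+FA56).

U+FA56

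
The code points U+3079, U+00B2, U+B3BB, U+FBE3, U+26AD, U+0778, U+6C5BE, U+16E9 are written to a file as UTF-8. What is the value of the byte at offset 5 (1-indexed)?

0xB2

1-indexed offset 5 is 0-indexed offset 4.
U+3079 → 3-byte form E3 81 B9 at offsets 0–2.
U+00B2 → 2-byte form C2 B2 at offsets 3–4.
Offset 4 falls in char 2's range; it's byte 2 of C2 B2 = 0xB2.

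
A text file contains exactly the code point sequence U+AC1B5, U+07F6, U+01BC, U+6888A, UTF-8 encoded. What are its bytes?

U+AC1B5: 4-byte form → F2 AC 86 B5.
U+07F6: 2-byte form → DF B6.
U+01BC: 2-byte form → C6 BC.
U+6888A: 4-byte form → F1 A8 A2 8A.
Concatenated (12 bytes): F2 AC 86 B5 DF B6 C6 BC F1 A8 A2 8A.

F2 AC 86 B5 DF B6 C6 BC F1 A8 A2 8A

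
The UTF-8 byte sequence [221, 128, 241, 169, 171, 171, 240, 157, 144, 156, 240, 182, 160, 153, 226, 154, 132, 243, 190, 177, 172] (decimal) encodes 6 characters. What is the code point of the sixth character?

U+FEC6C

Offset 0: leading byte 0xDD = 11011101 → 2-byte char #1 = DD 80.
Offset 2: leading byte 0xF1 = 11110001 → 4-byte char #2 = F1 A9 AB AB.
Offset 6: leading byte 0xF0 = 11110000 → 4-byte char #3 = F0 9D 90 9C.
Offset 10: leading byte 0xF0 = 11110000 → 4-byte char #4 = F0 B6 A0 99.
Offset 14: leading byte 0xE2 = 11100010 → 3-byte char #5 = E2 9A 84.
Offset 17: leading byte 0xF3 = 11110011 → 4-byte char #6 = F3 BE B1 AC.
Leading byte 0xF3 = 11110011 matches 11110xxx → 4-byte sequence.
Byte 1: 0xF3 = 11110011, payload 011 (3 bits).
Byte 2: 0xBE = 10111110 (10xxxxxx ✓), payload 111110.
Byte 3: 0xB1 = 10110001 (10xxxxxx ✓), payload 110001.
Byte 4: 0xAC = 10101100 (10xxxxxx ✓), payload 101100.
Concatenate: 011111110110001101100 = 0xFEC6C (21 bits → U+FEC6C).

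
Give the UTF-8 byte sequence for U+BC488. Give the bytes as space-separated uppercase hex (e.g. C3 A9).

F2 BC 92 88

U+BC488 = 0xBC488 = 771208 decimal. In range U+10000–U+10FFFF → 4-byte form: 11110xxx 10xxxxxx 10xxxxxx 10xxxxxx.
Binary (21 bits): 010111100010010001000.
Split 3+6+6+6: 010 | 111100 | 010010 | 001000.
Byte 1: 11110010 = 0xF2.
Byte 2: 10111100 = 0xBC.
Byte 3: 10010010 = 0x92.
Byte 4: 10001000 = 0x88.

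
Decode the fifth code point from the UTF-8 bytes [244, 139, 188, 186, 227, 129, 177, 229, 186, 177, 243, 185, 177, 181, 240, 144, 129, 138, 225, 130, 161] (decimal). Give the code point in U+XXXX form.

U+1004A

Offset 0: leading byte 0xF4 = 11110100 → 4-byte char #1 = F4 8B BC BA.
Offset 4: leading byte 0xE3 = 11100011 → 3-byte char #2 = E3 81 B1.
Offset 7: leading byte 0xE5 = 11100101 → 3-byte char #3 = E5 BA B1.
Offset 10: leading byte 0xF3 = 11110011 → 4-byte char #4 = F3 B9 B1 B5.
Offset 14: leading byte 0xF0 = 11110000 → 4-byte char #5 = F0 90 81 8A.
Leading byte 0xF0 = 11110000 matches 11110xxx → 4-byte sequence.
Byte 1: 0xF0 = 11110000, payload 000 (3 bits).
Byte 2: 0x90 = 10010000 (10xxxxxx ✓), payload 010000.
Byte 3: 0x81 = 10000001 (10xxxxxx ✓), payload 000001.
Byte 4: 0x8A = 10001010 (10xxxxxx ✓), payload 001010.
Concatenate: 000010000000001001010 = 0x1004A (21 bits → U+1004A).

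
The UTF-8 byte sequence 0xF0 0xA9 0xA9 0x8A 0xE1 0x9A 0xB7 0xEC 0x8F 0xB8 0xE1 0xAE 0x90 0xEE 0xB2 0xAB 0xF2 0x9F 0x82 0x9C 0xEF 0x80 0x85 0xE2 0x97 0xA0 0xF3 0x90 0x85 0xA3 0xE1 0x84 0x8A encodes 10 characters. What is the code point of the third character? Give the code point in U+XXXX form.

Offset 0: leading byte 0xF0 = 11110000 → 4-byte char #1 = F0 A9 A9 8A.
Offset 4: leading byte 0xE1 = 11100001 → 3-byte char #2 = E1 9A B7.
Offset 7: leading byte 0xEC = 11101100 → 3-byte char #3 = EC 8F B8.
Leading byte 0xEC = 11101100 matches 1110xxxx → 3-byte sequence.
Byte 1: 0xEC = 11101100, payload 1100 (4 bits).
Byte 2: 0x8F = 10001111 (10xxxxxx ✓), payload 001111.
Byte 3: 0xB8 = 10111000 (10xxxxxx ✓), payload 111000.
Concatenate: 1100001111111000 = 0xC3F8 (16 bits → U+C3F8).

U+C3F8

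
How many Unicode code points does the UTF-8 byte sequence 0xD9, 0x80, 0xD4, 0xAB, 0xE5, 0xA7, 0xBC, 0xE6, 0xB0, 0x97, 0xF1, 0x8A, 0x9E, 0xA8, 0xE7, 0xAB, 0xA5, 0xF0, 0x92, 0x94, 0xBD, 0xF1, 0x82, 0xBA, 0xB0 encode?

8

Byte at offset 0: 0xD9 = 11011001 → 2-byte char (#1). Advance 2.
Byte at offset 2: 0xD4 = 11010100 → 2-byte char (#2). Advance 2.
Byte at offset 4: 0xE5 = 11100101 → 3-byte char (#3). Advance 3.
Byte at offset 7: 0xE6 = 11100110 → 3-byte char (#4). Advance 3.
Byte at offset 10: 0xF1 = 11110001 → 4-byte char (#5). Advance 4.
Byte at offset 14: 0xE7 = 11100111 → 3-byte char (#6). Advance 3.
Byte at offset 17: 0xF0 = 11110000 → 4-byte char (#7). Advance 4.
Byte at offset 21: 0xF1 = 11110001 → 4-byte char (#8). Advance 4.
Reached end at offset 25 after 8 code points.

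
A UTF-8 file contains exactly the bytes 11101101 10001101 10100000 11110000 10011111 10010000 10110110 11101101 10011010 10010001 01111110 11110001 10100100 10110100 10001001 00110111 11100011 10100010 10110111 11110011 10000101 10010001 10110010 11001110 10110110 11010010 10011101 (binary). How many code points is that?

10

Byte at offset 0: 0xED = 11101101 → 3-byte char (#1). Advance 3.
Byte at offset 3: 0xF0 = 11110000 → 4-byte char (#2). Advance 4.
Byte at offset 7: 0xED = 11101101 → 3-byte char (#3). Advance 3.
Byte at offset 10: 0x7E = 01111110 → 1-byte char (#4). Advance 1.
Byte at offset 11: 0xF1 = 11110001 → 4-byte char (#5). Advance 4.
Byte at offset 15: 0x37 = 00110111 → 1-byte char (#6). Advance 1.
Byte at offset 16: 0xE3 = 11100011 → 3-byte char (#7). Advance 3.
Byte at offset 19: 0xF3 = 11110011 → 4-byte char (#8). Advance 4.
Byte at offset 23: 0xCE = 11001110 → 2-byte char (#9). Advance 2.
Byte at offset 25: 0xD2 = 11010010 → 2-byte char (#10). Advance 2.
Reached end at offset 27 after 10 code points.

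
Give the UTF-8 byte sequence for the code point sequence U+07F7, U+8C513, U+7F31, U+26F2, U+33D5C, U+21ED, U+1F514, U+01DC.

U+07F7: 2-byte form → DF B7.
U+8C513: 4-byte form → F2 8C 94 93.
U+7F31: 3-byte form → E7 BC B1.
U+26F2: 3-byte form → E2 9B B2.
U+33D5C: 4-byte form → F0 B3 B5 9C.
U+21ED: 3-byte form → E2 87 AD.
U+1F514: 4-byte form → F0 9F 94 94.
U+01DC: 2-byte form → C7 9C.
Concatenated (25 bytes): DF B7 F2 8C 94 93 E7 BC B1 E2 9B B2 F0 B3 B5 9C E2 87 AD F0 9F 94 94 C7 9C.

DF B7 F2 8C 94 93 E7 BC B1 E2 9B B2 F0 B3 B5 9C E2 87 AD F0 9F 94 94 C7 9C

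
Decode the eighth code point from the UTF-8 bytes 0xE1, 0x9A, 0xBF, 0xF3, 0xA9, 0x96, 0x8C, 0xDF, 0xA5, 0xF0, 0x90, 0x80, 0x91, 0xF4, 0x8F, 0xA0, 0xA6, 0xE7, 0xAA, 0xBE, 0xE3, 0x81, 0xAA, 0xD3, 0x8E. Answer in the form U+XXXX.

Offset 0: leading byte 0xE1 = 11100001 → 3-byte char #1 = E1 9A BF.
Offset 3: leading byte 0xF3 = 11110011 → 4-byte char #2 = F3 A9 96 8C.
Offset 7: leading byte 0xDF = 11011111 → 2-byte char #3 = DF A5.
Offset 9: leading byte 0xF0 = 11110000 → 4-byte char #4 = F0 90 80 91.
Offset 13: leading byte 0xF4 = 11110100 → 4-byte char #5 = F4 8F A0 A6.
Offset 17: leading byte 0xE7 = 11100111 → 3-byte char #6 = E7 AA BE.
Offset 20: leading byte 0xE3 = 11100011 → 3-byte char #7 = E3 81 AA.
Offset 23: leading byte 0xD3 = 11010011 → 2-byte char #8 = D3 8E.
Leading byte 0xD3 = 11010011 matches 110xxxxx → 2-byte sequence.
Byte 1: 0xD3 = 11010011, payload 10011 (5 bits).
Byte 2: 0x8E = 10001110 (10xxxxxx ✓), payload 001110.
Concatenate: 10011001110 = 0x4CE (11 bits → U+04CE).

U+04CE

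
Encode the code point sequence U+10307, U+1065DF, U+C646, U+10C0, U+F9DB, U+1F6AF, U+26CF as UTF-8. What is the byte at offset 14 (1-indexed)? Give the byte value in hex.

1-indexed offset 14 is 0-indexed offset 13.
U+10307 → 4-byte form F0 90 8C 87 at offsets 0–3.
U+1065DF → 4-byte form F4 86 97 9F at offsets 4–7.
U+C646 → 3-byte form EC 99 86 at offsets 8–10.
U+10C0 → 3-byte form E1 83 80 at offsets 11–13.
Offset 13 falls in char 4's range; it's byte 3 of E1 83 80 = 0x80.

0x80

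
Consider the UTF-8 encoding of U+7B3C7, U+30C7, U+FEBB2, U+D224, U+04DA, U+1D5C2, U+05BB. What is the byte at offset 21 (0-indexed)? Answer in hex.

U+7B3C7 → 4-byte form F1 BB 8F 87 at offsets 0–3.
U+30C7 → 3-byte form E3 83 87 at offsets 4–6.
U+FEBB2 → 4-byte form F3 BE AE B2 at offsets 7–10.
U+D224 → 3-byte form ED 88 A4 at offsets 11–13.
U+04DA → 2-byte form D3 9A at offsets 14–15.
U+1D5C2 → 4-byte form F0 9D 97 82 at offsets 16–19.
U+05BB → 2-byte form D6 BB at offsets 20–21.
Offset 21 falls in char 7's range; it's byte 2 of D6 BB = 0xBB.

0xBB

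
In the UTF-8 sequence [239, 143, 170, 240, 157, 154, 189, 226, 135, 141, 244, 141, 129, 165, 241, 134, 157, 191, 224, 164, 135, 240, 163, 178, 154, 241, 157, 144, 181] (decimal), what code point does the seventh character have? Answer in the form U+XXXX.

U+23C9A

Offset 0: leading byte 0xEF = 11101111 → 3-byte char #1 = EF 8F AA.
Offset 3: leading byte 0xF0 = 11110000 → 4-byte char #2 = F0 9D 9A BD.
Offset 7: leading byte 0xE2 = 11100010 → 3-byte char #3 = E2 87 8D.
Offset 10: leading byte 0xF4 = 11110100 → 4-byte char #4 = F4 8D 81 A5.
Offset 14: leading byte 0xF1 = 11110001 → 4-byte char #5 = F1 86 9D BF.
Offset 18: leading byte 0xE0 = 11100000 → 3-byte char #6 = E0 A4 87.
Offset 21: leading byte 0xF0 = 11110000 → 4-byte char #7 = F0 A3 B2 9A.
Leading byte 0xF0 = 11110000 matches 11110xxx → 4-byte sequence.
Byte 1: 0xF0 = 11110000, payload 000 (3 bits).
Byte 2: 0xA3 = 10100011 (10xxxxxx ✓), payload 100011.
Byte 3: 0xB2 = 10110010 (10xxxxxx ✓), payload 110010.
Byte 4: 0x9A = 10011010 (10xxxxxx ✓), payload 011010.
Concatenate: 000100011110010011010 = 0x23C9A (21 bits → U+23C9A).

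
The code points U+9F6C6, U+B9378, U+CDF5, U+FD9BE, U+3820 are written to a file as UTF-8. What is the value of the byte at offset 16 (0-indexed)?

0xA0

U+9F6C6 → 4-byte form F2 9F 9B 86 at offsets 0–3.
U+B9378 → 4-byte form F2 B9 8D B8 at offsets 4–7.
U+CDF5 → 3-byte form EC B7 B5 at offsets 8–10.
U+FD9BE → 4-byte form F3 BD A6 BE at offsets 11–14.
U+3820 → 3-byte form E3 A0 A0 at offsets 15–17.
Offset 16 falls in char 5's range; it's byte 2 of E3 A0 A0 = 0xA0.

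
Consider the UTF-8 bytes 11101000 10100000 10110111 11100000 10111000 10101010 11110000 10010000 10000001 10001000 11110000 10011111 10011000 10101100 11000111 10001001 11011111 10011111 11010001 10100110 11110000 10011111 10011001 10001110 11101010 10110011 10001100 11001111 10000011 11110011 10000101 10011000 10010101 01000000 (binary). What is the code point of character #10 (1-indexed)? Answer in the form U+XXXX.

Offset 0: leading byte 0xE8 = 11101000 → 3-byte char #1 = E8 A0 B7.
Offset 3: leading byte 0xE0 = 11100000 → 3-byte char #2 = E0 B8 AA.
Offset 6: leading byte 0xF0 = 11110000 → 4-byte char #3 = F0 90 81 88.
Offset 10: leading byte 0xF0 = 11110000 → 4-byte char #4 = F0 9F 98 AC.
Offset 14: leading byte 0xC7 = 11000111 → 2-byte char #5 = C7 89.
Offset 16: leading byte 0xDF = 11011111 → 2-byte char #6 = DF 9F.
Offset 18: leading byte 0xD1 = 11010001 → 2-byte char #7 = D1 A6.
Offset 20: leading byte 0xF0 = 11110000 → 4-byte char #8 = F0 9F 99 8E.
Offset 24: leading byte 0xEA = 11101010 → 3-byte char #9 = EA B3 8C.
Offset 27: leading byte 0xCF = 11001111 → 2-byte char #10 = CF 83.
Leading byte 0xCF = 11001111 matches 110xxxxx → 2-byte sequence.
Byte 1: 0xCF = 11001111, payload 01111 (5 bits).
Byte 2: 0x83 = 10000011 (10xxxxxx ✓), payload 000011.
Concatenate: 01111000011 = 0x3C3 (11 bits → U+03C3).

U+03C3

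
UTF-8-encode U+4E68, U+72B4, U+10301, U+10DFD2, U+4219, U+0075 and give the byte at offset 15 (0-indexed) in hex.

0x88

U+4E68 → 3-byte form E4 B9 A8 at offsets 0–2.
U+72B4 → 3-byte form E7 8A B4 at offsets 3–5.
U+10301 → 4-byte form F0 90 8C 81 at offsets 6–9.
U+10DFD2 → 4-byte form F4 8D BF 92 at offsets 10–13.
U+4219 → 3-byte form E4 88 99 at offsets 14–16.
Offset 15 falls in char 5's range; it's byte 2 of E4 88 99 = 0x88.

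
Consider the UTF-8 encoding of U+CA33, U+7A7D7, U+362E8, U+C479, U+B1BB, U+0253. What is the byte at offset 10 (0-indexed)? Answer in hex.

U+CA33 → 3-byte form EC A8 B3 at offsets 0–2.
U+7A7D7 → 4-byte form F1 BA 9F 97 at offsets 3–6.
U+362E8 → 4-byte form F0 B6 8B A8 at offsets 7–10.
Offset 10 falls in char 3's range; it's byte 4 of F0 B6 8B A8 = 0xA8.

0xA8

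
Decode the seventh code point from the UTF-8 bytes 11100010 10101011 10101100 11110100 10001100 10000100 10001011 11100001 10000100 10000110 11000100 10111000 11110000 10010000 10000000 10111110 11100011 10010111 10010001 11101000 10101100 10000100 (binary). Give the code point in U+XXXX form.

U+8B04

Offset 0: leading byte 0xE2 = 11100010 → 3-byte char #1 = E2 AB AC.
Offset 3: leading byte 0xF4 = 11110100 → 4-byte char #2 = F4 8C 84 8B.
Offset 7: leading byte 0xE1 = 11100001 → 3-byte char #3 = E1 84 86.
Offset 10: leading byte 0xC4 = 11000100 → 2-byte char #4 = C4 B8.
Offset 12: leading byte 0xF0 = 11110000 → 4-byte char #5 = F0 90 80 BE.
Offset 16: leading byte 0xE3 = 11100011 → 3-byte char #6 = E3 97 91.
Offset 19: leading byte 0xE8 = 11101000 → 3-byte char #7 = E8 AC 84.
Leading byte 0xE8 = 11101000 matches 1110xxxx → 3-byte sequence.
Byte 1: 0xE8 = 11101000, payload 1000 (4 bits).
Byte 2: 0xAC = 10101100 (10xxxxxx ✓), payload 101100.
Byte 3: 0x84 = 10000100 (10xxxxxx ✓), payload 000100.
Concatenate: 1000101100000100 = 0x8B04 (16 bits → U+8B04).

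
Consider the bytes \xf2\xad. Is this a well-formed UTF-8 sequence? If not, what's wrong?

Leading byte 0xF2 = 11110010 → 4-byte form, but only 2 bytes are present.

invalid (sequence truncated)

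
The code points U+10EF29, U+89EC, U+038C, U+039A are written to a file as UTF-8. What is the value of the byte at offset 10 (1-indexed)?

0xCE

1-indexed offset 10 is 0-indexed offset 9.
U+10EF29 → 4-byte form F4 8E BC A9 at offsets 0–3.
U+89EC → 3-byte form E8 A7 AC at offsets 4–6.
U+038C → 2-byte form CE 8C at offsets 7–8.
U+039A → 2-byte form CE 9A at offsets 9–10.
Offset 9 falls in char 4's range; it's byte 1 of CE 9A = 0xCE.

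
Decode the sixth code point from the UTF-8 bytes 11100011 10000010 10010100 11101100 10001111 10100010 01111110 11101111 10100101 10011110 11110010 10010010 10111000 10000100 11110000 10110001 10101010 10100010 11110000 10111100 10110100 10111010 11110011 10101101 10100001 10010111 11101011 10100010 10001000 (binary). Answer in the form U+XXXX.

Offset 0: leading byte 0xE3 = 11100011 → 3-byte char #1 = E3 82 94.
Offset 3: leading byte 0xEC = 11101100 → 3-byte char #2 = EC 8F A2.
Offset 6: leading byte 0x7E = 01111110 → 1-byte char #3 = 7E.
Offset 7: leading byte 0xEF = 11101111 → 3-byte char #4 = EF A5 9E.
Offset 10: leading byte 0xF2 = 11110010 → 4-byte char #5 = F2 92 B8 84.
Offset 14: leading byte 0xF0 = 11110000 → 4-byte char #6 = F0 B1 AA A2.
Leading byte 0xF0 = 11110000 matches 11110xxx → 4-byte sequence.
Byte 1: 0xF0 = 11110000, payload 000 (3 bits).
Byte 2: 0xB1 = 10110001 (10xxxxxx ✓), payload 110001.
Byte 3: 0xAA = 10101010 (10xxxxxx ✓), payload 101010.
Byte 4: 0xA2 = 10100010 (10xxxxxx ✓), payload 100010.
Concatenate: 000110001101010100010 = 0x31AA2 (21 bits → U+31AA2).

U+31AA2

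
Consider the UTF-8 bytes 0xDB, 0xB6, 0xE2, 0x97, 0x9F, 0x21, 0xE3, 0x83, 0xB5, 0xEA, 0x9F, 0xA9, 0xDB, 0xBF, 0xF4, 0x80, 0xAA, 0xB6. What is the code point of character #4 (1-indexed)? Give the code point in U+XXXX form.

U+30F5

Offset 0: leading byte 0xDB = 11011011 → 2-byte char #1 = DB B6.
Offset 2: leading byte 0xE2 = 11100010 → 3-byte char #2 = E2 97 9F.
Offset 5: leading byte 0x21 = 00100001 → 1-byte char #3 = 21.
Offset 6: leading byte 0xE3 = 11100011 → 3-byte char #4 = E3 83 B5.
Leading byte 0xE3 = 11100011 matches 1110xxxx → 3-byte sequence.
Byte 1: 0xE3 = 11100011, payload 0011 (4 bits).
Byte 2: 0x83 = 10000011 (10xxxxxx ✓), payload 000011.
Byte 3: 0xB5 = 10110101 (10xxxxxx ✓), payload 110101.
Concatenate: 0011000011110101 = 0x30F5 (16 bits → U+30F5).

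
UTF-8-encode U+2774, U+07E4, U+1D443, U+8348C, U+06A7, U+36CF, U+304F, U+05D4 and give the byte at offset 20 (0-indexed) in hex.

U+2774 → 3-byte form E2 9D B4 at offsets 0–2.
U+07E4 → 2-byte form DF A4 at offsets 3–4.
U+1D443 → 4-byte form F0 9D 91 83 at offsets 5–8.
U+8348C → 4-byte form F2 83 92 8C at offsets 9–12.
U+06A7 → 2-byte form DA A7 at offsets 13–14.
U+36CF → 3-byte form E3 9B 8F at offsets 15–17.
U+304F → 3-byte form E3 81 8F at offsets 18–20.
Offset 20 falls in char 7's range; it's byte 3 of E3 81 8F = 0x8F.

0x8F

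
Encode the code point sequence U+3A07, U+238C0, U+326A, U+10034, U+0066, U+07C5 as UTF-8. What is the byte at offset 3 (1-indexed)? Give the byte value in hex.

0x87

1-indexed offset 3 is 0-indexed offset 2.
U+3A07 → 3-byte form E3 A8 87 at offsets 0–2.
Offset 2 falls in char 1's range; it's byte 3 of E3 A8 87 = 0x87.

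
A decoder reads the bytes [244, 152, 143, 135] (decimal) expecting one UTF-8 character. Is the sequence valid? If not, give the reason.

invalid (encodes a value above U+10FFFF)

Leading byte 0xF4 = 11110100 → 4-byte form.
Payload = 0x1183C7, which exceeds U+10FFFF, the maximum Unicode code point. (Leading bytes F5–FF, or F4 followed by ≥ 0x90, are invalid.)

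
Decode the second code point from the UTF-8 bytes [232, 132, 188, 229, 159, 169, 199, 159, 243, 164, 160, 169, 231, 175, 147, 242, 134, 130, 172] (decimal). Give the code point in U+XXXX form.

Offset 0: leading byte 0xE8 = 11101000 → 3-byte char #1 = E8 84 BC.
Offset 3: leading byte 0xE5 = 11100101 → 3-byte char #2 = E5 9F A9.
Leading byte 0xE5 = 11100101 matches 1110xxxx → 3-byte sequence.
Byte 1: 0xE5 = 11100101, payload 0101 (4 bits).
Byte 2: 0x9F = 10011111 (10xxxxxx ✓), payload 011111.
Byte 3: 0xA9 = 10101001 (10xxxxxx ✓), payload 101001.
Concatenate: 0101011111101001 = 0x57E9 (16 bits → U+57E9).

U+57E9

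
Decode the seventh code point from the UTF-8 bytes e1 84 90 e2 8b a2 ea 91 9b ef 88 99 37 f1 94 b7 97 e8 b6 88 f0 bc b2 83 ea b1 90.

Offset 0: leading byte 0xE1 = 11100001 → 3-byte char #1 = E1 84 90.
Offset 3: leading byte 0xE2 = 11100010 → 3-byte char #2 = E2 8B A2.
Offset 6: leading byte 0xEA = 11101010 → 3-byte char #3 = EA 91 9B.
Offset 9: leading byte 0xEF = 11101111 → 3-byte char #4 = EF 88 99.
Offset 12: leading byte 0x37 = 00110111 → 1-byte char #5 = 37.
Offset 13: leading byte 0xF1 = 11110001 → 4-byte char #6 = F1 94 B7 97.
Offset 17: leading byte 0xE8 = 11101000 → 3-byte char #7 = E8 B6 88.
Leading byte 0xE8 = 11101000 matches 1110xxxx → 3-byte sequence.
Byte 1: 0xE8 = 11101000, payload 1000 (4 bits).
Byte 2: 0xB6 = 10110110 (10xxxxxx ✓), payload 110110.
Byte 3: 0x88 = 10001000 (10xxxxxx ✓), payload 001000.
Concatenate: 1000110110001000 = 0x8D88 (16 bits → U+8D88).

U+8D88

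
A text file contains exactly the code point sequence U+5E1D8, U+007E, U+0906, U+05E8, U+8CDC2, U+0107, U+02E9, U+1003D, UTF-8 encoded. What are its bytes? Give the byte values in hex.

U+5E1D8: 4-byte form → F1 9E 87 98.
U+007E: 1-byte form → 7E.
U+0906: 3-byte form → E0 A4 86.
U+05E8: 2-byte form → D7 A8.
U+8CDC2: 4-byte form → F2 8C B7 82.
U+0107: 2-byte form → C4 87.
U+02E9: 2-byte form → CB A9.
U+1003D: 4-byte form → F0 90 80 BD.
Concatenated (22 bytes): F1 9E 87 98 7E E0 A4 86 D7 A8 F2 8C B7 82 C4 87 CB A9 F0 90 80 BD.

F1 9E 87 98 7E E0 A4 86 D7 A8 F2 8C B7 82 C4 87 CB A9 F0 90 80 BD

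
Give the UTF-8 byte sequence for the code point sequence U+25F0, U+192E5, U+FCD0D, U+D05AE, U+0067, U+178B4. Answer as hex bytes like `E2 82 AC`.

U+25F0: 3-byte form → E2 97 B0.
U+192E5: 4-byte form → F0 99 8B A5.
U+FCD0D: 4-byte form → F3 BC B4 8D.
U+D05AE: 4-byte form → F3 90 96 AE.
U+0067: 1-byte form → 67.
U+178B4: 4-byte form → F0 97 A2 B4.
Concatenated (20 bytes): E2 97 B0 F0 99 8B A5 F3 BC B4 8D F3 90 96 AE 67 F0 97 A2 B4.

E2 97 B0 F0 99 8B A5 F3 BC B4 8D F3 90 96 AE 67 F0 97 A2 B4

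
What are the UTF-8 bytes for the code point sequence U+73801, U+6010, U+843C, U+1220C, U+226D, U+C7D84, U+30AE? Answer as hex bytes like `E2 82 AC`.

U+73801: 4-byte form → F1 B3 A0 81.
U+6010: 3-byte form → E6 80 90.
U+843C: 3-byte form → E8 90 BC.
U+1220C: 4-byte form → F0 92 88 8C.
U+226D: 3-byte form → E2 89 AD.
U+C7D84: 4-byte form → F3 87 B6 84.
U+30AE: 3-byte form → E3 82 AE.
Concatenated (24 bytes): F1 B3 A0 81 E6 80 90 E8 90 BC F0 92 88 8C E2 89 AD F3 87 B6 84 E3 82 AE.

F1 B3 A0 81 E6 80 90 E8 90 BC F0 92 88 8C E2 89 AD F3 87 B6 84 E3 82 AE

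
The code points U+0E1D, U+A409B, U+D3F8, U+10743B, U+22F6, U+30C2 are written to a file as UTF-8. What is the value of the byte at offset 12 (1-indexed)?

1-indexed offset 12 is 0-indexed offset 11.
U+0E1D → 3-byte form E0 B8 9D at offsets 0–2.
U+A409B → 4-byte form F2 A4 82 9B at offsets 3–6.
U+D3F8 → 3-byte form ED 8F B8 at offsets 7–9.
U+10743B → 4-byte form F4 87 90 BB at offsets 10–13.
Offset 11 falls in char 4's range; it's byte 2 of F4 87 90 BB = 0x87.

0x87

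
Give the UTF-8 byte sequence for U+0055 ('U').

55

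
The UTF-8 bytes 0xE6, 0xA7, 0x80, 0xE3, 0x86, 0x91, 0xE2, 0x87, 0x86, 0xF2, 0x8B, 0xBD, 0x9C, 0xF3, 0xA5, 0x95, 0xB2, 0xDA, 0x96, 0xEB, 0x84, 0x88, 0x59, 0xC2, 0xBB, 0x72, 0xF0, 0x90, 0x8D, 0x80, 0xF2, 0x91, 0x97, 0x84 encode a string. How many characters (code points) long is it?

Byte at offset 0: 0xE6 = 11100110 → 3-byte char (#1). Advance 3.
Byte at offset 3: 0xE3 = 11100011 → 3-byte char (#2). Advance 3.
Byte at offset 6: 0xE2 = 11100010 → 3-byte char (#3). Advance 3.
Byte at offset 9: 0xF2 = 11110010 → 4-byte char (#4). Advance 4.
Byte at offset 13: 0xF3 = 11110011 → 4-byte char (#5). Advance 4.
Byte at offset 17: 0xDA = 11011010 → 2-byte char (#6). Advance 2.
Byte at offset 19: 0xEB = 11101011 → 3-byte char (#7). Advance 3.
Byte at offset 22: 0x59 = 01011001 → 1-byte char (#8). Advance 1.
Byte at offset 23: 0xC2 = 11000010 → 2-byte char (#9). Advance 2.
Byte at offset 25: 0x72 = 01110010 → 1-byte char (#10). Advance 1.
Byte at offset 26: 0xF0 = 11110000 → 4-byte char (#11). Advance 4.
Byte at offset 30: 0xF2 = 11110010 → 4-byte char (#12). Advance 4.
Reached end at offset 34 after 12 code points.

12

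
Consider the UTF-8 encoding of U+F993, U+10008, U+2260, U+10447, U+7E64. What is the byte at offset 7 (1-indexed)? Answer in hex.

0x88

1-indexed offset 7 is 0-indexed offset 6.
U+F993 → 3-byte form EF A6 93 at offsets 0–2.
U+10008 → 4-byte form F0 90 80 88 at offsets 3–6.
Offset 6 falls in char 2's range; it's byte 4 of F0 90 80 88 = 0x88.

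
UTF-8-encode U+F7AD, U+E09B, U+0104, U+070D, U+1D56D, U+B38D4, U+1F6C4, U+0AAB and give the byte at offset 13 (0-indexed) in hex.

U+F7AD → 3-byte form EF 9E AD at offsets 0–2.
U+E09B → 3-byte form EE 82 9B at offsets 3–5.
U+0104 → 2-byte form C4 84 at offsets 6–7.
U+070D → 2-byte form DC 8D at offsets 8–9.
U+1D56D → 4-byte form F0 9D 95 AD at offsets 10–13.
Offset 13 falls in char 5's range; it's byte 4 of F0 9D 95 AD = 0xAD.

0xAD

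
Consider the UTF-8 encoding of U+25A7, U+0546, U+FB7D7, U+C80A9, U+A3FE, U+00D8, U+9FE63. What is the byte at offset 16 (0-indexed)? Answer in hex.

U+25A7 → 3-byte form E2 96 A7 at offsets 0–2.
U+0546 → 2-byte form D5 86 at offsets 3–4.
U+FB7D7 → 4-byte form F3 BB 9F 97 at offsets 5–8.
U+C80A9 → 4-byte form F3 88 82 A9 at offsets 9–12.
U+A3FE → 3-byte form EA 8F BE at offsets 13–15.
U+00D8 → 2-byte form C3 98 at offsets 16–17.
Offset 16 falls in char 6's range; it's byte 1 of C3 98 = 0xC3.

0xC3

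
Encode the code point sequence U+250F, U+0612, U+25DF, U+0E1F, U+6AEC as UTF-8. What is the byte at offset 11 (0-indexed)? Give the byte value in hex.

U+250F → 3-byte form E2 94 8F at offsets 0–2.
U+0612 → 2-byte form D8 92 at offsets 3–4.
U+25DF → 3-byte form E2 97 9F at offsets 5–7.
U+0E1F → 3-byte form E0 B8 9F at offsets 8–10.
U+6AEC → 3-byte form E6 AB AC at offsets 11–13.
Offset 11 falls in char 5's range; it's byte 1 of E6 AB AC = 0xE6.

0xE6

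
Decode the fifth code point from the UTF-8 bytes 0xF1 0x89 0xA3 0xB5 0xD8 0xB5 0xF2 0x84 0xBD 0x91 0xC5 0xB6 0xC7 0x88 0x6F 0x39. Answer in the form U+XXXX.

U+01C8

Offset 0: leading byte 0xF1 = 11110001 → 4-byte char #1 = F1 89 A3 B5.
Offset 4: leading byte 0xD8 = 11011000 → 2-byte char #2 = D8 B5.
Offset 6: leading byte 0xF2 = 11110010 → 4-byte char #3 = F2 84 BD 91.
Offset 10: leading byte 0xC5 = 11000101 → 2-byte char #4 = C5 B6.
Offset 12: leading byte 0xC7 = 11000111 → 2-byte char #5 = C7 88.
Leading byte 0xC7 = 11000111 matches 110xxxxx → 2-byte sequence.
Byte 1: 0xC7 = 11000111, payload 00111 (5 bits).
Byte 2: 0x88 = 10001000 (10xxxxxx ✓), payload 001000.
Concatenate: 00111001000 = 0x1C8 (11 bits → U+01C8).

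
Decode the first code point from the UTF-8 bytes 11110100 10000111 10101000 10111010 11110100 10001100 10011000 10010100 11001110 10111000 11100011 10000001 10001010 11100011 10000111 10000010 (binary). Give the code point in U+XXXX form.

U+107A3A

Offset 0: leading byte 0xF4 = 11110100 → 4-byte char #1 = F4 87 A8 BA.
Leading byte 0xF4 = 11110100 matches 11110xxx → 4-byte sequence.
Byte 1: 0xF4 = 11110100, payload 100 (3 bits).
Byte 2: 0x87 = 10000111 (10xxxxxx ✓), payload 000111.
Byte 3: 0xA8 = 10101000 (10xxxxxx ✓), payload 101000.
Byte 4: 0xBA = 10111010 (10xxxxxx ✓), payload 111010.
Concatenate: 100000111101000111010 = 0x107A3A (21 bits → U+107A3A).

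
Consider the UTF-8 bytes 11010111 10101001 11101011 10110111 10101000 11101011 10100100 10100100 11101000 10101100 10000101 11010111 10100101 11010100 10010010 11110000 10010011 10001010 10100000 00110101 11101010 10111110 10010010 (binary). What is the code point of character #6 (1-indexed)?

Offset 0: leading byte 0xD7 = 11010111 → 2-byte char #1 = D7 A9.
Offset 2: leading byte 0xEB = 11101011 → 3-byte char #2 = EB B7 A8.
Offset 5: leading byte 0xEB = 11101011 → 3-byte char #3 = EB A4 A4.
Offset 8: leading byte 0xE8 = 11101000 → 3-byte char #4 = E8 AC 85.
Offset 11: leading byte 0xD7 = 11010111 → 2-byte char #5 = D7 A5.
Offset 13: leading byte 0xD4 = 11010100 → 2-byte char #6 = D4 92.
Leading byte 0xD4 = 11010100 matches 110xxxxx → 2-byte sequence.
Byte 1: 0xD4 = 11010100, payload 10100 (5 bits).
Byte 2: 0x92 = 10010010 (10xxxxxx ✓), payload 010010.
Concatenate: 10100010010 = 0x512 (11 bits → U+0512).

U+0512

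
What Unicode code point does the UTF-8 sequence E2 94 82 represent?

U+2502

Leading byte 0xE2 = 11100010 matches 1110xxxx → 3-byte sequence.
Byte 1: 0xE2 = 11100010, payload 0010 (4 bits).
Byte 2: 0x94 = 10010100 (10xxxxxx ✓), payload 010100.
Byte 3: 0x82 = 10000010 (10xxxxxx ✓), payload 000010.
Concatenate: 0010010100000010 = 0x2502 (16 bits → U+2502).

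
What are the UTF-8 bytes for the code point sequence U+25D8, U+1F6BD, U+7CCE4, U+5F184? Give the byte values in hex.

E2 97 98 F0 9F 9A BD F1 BC B3 A4 F1 9F 86 84

U+25D8: 3-byte form → E2 97 98.
U+1F6BD: 4-byte form → F0 9F 9A BD.
U+7CCE4: 4-byte form → F1 BC B3 A4.
U+5F184: 4-byte form → F1 9F 86 84.
Concatenated (15 bytes): E2 97 98 F0 9F 9A BD F1 BC B3 A4 F1 9F 86 84.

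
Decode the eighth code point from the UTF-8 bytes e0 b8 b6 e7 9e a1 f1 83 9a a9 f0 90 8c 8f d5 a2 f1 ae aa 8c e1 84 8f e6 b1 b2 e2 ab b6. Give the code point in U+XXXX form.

U+6C72

Offset 0: leading byte 0xE0 = 11100000 → 3-byte char #1 = E0 B8 B6.
Offset 3: leading byte 0xE7 = 11100111 → 3-byte char #2 = E7 9E A1.
Offset 6: leading byte 0xF1 = 11110001 → 4-byte char #3 = F1 83 9A A9.
Offset 10: leading byte 0xF0 = 11110000 → 4-byte char #4 = F0 90 8C 8F.
Offset 14: leading byte 0xD5 = 11010101 → 2-byte char #5 = D5 A2.
Offset 16: leading byte 0xF1 = 11110001 → 4-byte char #6 = F1 AE AA 8C.
Offset 20: leading byte 0xE1 = 11100001 → 3-byte char #7 = E1 84 8F.
Offset 23: leading byte 0xE6 = 11100110 → 3-byte char #8 = E6 B1 B2.
Leading byte 0xE6 = 11100110 matches 1110xxxx → 3-byte sequence.
Byte 1: 0xE6 = 11100110, payload 0110 (4 bits).
Byte 2: 0xB1 = 10110001 (10xxxxxx ✓), payload 110001.
Byte 3: 0xB2 = 10110010 (10xxxxxx ✓), payload 110010.
Concatenate: 0110110001110010 = 0x6C72 (16 bits → U+6C72).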